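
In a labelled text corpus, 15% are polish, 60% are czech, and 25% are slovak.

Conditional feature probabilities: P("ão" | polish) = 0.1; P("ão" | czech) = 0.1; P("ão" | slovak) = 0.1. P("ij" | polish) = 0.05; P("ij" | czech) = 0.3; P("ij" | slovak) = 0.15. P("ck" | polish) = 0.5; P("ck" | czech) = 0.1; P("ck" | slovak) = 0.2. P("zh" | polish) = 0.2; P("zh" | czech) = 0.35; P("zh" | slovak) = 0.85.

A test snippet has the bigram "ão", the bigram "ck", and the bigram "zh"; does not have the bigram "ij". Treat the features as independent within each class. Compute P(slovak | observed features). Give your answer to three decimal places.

0.555

polish: 0.15 × 0.1 × (1−0.05) × 0.5 × 0.2 = 0.001425
czech: 0.6 × 0.1 × (1−0.3) × 0.1 × 0.35 = 0.00147
slovak: 0.25 × 0.1 × (1−0.15) × 0.2 × 0.85 = 0.0036125
P(slovak | x) = 0.0036125 / 0.0065075 ≈ 0.555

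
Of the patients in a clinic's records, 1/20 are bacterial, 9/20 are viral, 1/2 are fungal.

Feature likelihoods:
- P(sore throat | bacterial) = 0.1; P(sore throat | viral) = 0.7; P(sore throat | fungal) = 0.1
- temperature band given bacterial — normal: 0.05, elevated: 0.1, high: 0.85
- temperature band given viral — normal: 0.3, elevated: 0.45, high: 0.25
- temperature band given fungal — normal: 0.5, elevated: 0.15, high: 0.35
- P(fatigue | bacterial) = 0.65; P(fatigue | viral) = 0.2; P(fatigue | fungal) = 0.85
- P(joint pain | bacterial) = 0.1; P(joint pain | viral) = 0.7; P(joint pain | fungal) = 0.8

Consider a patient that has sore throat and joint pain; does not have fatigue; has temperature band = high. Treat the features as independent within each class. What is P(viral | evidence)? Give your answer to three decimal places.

bacterial: 0.05 × 0.1 × 0.85 × (1−0.65) × 0.1 = 0.00014875
viral: 0.45 × 0.7 × 0.25 × (1−0.2) × 0.7 = 0.0441
fungal: 0.5 × 0.1 × 0.35 × (1−0.85) × 0.8 = 0.0021
P(viral | x) = 0.0441 / 0.04634875 ≈ 0.951

0.951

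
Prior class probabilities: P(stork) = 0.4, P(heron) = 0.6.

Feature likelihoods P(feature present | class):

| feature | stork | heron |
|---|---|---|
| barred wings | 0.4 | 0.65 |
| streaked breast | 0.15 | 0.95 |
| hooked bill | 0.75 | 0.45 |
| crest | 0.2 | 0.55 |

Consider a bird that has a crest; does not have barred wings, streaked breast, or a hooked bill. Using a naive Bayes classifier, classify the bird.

stork: 0.4 × (1−0.4) × (1−0.15) × (1−0.75) × 0.2 = 0.0102
heron: 0.6 × (1−0.65) × (1−0.95) × (1−0.45) × 0.55 = 0.00317625
Highest score → stork.

stork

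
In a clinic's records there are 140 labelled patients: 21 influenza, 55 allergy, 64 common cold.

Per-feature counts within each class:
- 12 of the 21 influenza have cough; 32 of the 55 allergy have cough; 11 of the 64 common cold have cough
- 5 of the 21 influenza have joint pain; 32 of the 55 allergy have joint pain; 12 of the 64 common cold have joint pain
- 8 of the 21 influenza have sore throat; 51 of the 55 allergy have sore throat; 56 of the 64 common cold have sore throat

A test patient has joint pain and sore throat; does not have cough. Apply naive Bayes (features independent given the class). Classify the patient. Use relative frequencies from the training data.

allergy

influenza: (21/140) × (9/21) × (5/21) × (8/21) ≈ 0.0058309
allergy: (55/140) × (23/55) × (32/55) × (51/55) ≈ 0.0886328
common cold: (64/140) × (53/64) × (12/64) × (56/64) = 0.062109375
Highest score → allergy.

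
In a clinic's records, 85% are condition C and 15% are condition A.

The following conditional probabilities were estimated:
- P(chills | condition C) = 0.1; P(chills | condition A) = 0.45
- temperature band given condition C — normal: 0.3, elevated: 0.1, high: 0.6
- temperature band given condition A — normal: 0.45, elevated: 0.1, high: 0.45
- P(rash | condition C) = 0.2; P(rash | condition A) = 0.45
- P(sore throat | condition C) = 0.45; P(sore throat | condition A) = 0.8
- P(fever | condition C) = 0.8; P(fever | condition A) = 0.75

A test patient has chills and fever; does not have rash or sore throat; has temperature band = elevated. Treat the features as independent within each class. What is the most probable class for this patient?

condition C

condition C: 0.85 × 0.1 × 0.1 × (1−0.2) × (1−0.45) × 0.8 = 0.002992
condition A: 0.15 × 0.45 × 0.1 × (1−0.45) × (1−0.8) × 0.75 = 0.000556875
Highest score → condition C.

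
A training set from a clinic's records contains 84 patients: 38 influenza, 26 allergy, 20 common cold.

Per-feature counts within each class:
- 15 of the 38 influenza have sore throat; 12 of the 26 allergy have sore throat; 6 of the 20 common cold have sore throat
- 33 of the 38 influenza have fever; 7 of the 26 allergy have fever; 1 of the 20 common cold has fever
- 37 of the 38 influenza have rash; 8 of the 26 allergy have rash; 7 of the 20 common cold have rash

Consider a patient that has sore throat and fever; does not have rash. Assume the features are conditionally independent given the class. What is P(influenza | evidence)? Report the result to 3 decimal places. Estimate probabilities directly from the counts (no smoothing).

influenza: (38/84) × (15/38) × (33/38) × (1/38) ≈ 0.00408093
allergy: (26/84) × (12/26) × (7/26) × (18/26) ≈ 0.0266272
common cold: (20/84) × (6/20) × (1/20) × (13/20) ≈ 0.00232143
P(influenza | x) = 0.00408093 / 0.03302956 ≈ 0.124

0.124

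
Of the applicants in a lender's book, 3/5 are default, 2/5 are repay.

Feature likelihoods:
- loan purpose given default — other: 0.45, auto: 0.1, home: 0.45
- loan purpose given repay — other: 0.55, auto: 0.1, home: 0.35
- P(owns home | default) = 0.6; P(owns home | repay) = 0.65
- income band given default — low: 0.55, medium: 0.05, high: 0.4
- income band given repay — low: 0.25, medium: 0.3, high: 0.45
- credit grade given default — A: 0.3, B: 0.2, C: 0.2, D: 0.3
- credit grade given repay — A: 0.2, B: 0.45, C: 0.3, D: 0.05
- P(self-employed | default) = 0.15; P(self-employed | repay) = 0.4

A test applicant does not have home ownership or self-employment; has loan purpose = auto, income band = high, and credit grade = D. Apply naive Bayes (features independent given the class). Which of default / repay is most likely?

default: 0.6 × 0.1 × (1−0.6) × 0.4 × 0.3 × (1−0.15) = 0.002448
repay: 0.4 × 0.1 × (1−0.65) × 0.45 × 0.05 × (1−0.4) = 0.000189
Highest score → default.

default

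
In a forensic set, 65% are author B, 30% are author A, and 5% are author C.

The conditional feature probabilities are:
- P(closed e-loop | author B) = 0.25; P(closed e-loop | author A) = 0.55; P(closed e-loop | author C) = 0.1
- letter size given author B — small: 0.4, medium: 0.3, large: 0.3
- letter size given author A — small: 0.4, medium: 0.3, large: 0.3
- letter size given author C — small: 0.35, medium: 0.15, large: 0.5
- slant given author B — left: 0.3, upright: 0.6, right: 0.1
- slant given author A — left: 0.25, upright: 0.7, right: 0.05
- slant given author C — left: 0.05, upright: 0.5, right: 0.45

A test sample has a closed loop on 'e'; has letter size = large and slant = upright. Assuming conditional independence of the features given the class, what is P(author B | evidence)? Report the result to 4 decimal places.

author B: 0.65 × 0.25 × 0.3 × 0.6 = 0.02925
author A: 0.3 × 0.55 × 0.3 × 0.7 = 0.03465
author C: 0.05 × 0.1 × 0.5 × 0.5 = 0.00125
P(author B | x) = 0.02925 / 0.06515 ≈ 0.4490

0.4490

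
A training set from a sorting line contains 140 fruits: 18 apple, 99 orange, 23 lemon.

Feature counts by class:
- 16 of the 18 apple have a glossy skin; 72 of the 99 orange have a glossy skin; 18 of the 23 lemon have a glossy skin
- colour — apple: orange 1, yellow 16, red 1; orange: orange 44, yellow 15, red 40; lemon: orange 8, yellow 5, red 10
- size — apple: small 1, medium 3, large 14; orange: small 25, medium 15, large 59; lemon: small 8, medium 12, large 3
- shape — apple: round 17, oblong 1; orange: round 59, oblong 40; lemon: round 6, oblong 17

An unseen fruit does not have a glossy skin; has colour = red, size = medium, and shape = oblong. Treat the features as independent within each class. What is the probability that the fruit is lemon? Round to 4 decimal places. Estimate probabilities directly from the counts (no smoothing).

0.5562

apple: (18/140) × (2/18) × (1/18) × (3/18) × (1/18) ≈ 0.00000734862
orange: (99/140) × (27/99) × (40/99) × (15/99) × (40/99) ≈ 0.00477025
lemon: (23/140) × (5/23) × (10/23) × (12/23) × (17/23) ≈ 0.00598809
P(lemon | x) = 0.00598809 / 0.01076568862 ≈ 0.5562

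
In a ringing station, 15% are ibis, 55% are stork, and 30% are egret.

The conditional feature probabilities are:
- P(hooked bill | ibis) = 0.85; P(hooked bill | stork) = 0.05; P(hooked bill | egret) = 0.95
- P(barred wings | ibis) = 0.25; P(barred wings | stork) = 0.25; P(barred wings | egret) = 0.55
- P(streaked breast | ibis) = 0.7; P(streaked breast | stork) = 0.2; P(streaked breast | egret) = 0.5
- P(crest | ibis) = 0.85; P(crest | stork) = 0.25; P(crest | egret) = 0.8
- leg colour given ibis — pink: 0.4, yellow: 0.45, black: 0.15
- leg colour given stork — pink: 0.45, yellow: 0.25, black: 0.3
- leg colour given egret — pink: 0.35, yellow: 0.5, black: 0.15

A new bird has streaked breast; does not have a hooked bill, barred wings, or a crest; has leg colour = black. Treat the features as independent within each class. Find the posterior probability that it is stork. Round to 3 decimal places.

0.980

ibis: 0.15 × (1−0.85) × (1−0.25) × 0.7 × (1−0.85) × 0.15 = 0.00026578125
stork: 0.55 × (1−0.05) × (1−0.25) × 0.2 × (1−0.25) × 0.3 = 0.017634375
egret: 0.3 × (1−0.95) × (1−0.55) × 0.5 × (1−0.8) × 0.15 = 0.00010125
P(stork | x) = 0.017634375 / 0.01800140625 ≈ 0.980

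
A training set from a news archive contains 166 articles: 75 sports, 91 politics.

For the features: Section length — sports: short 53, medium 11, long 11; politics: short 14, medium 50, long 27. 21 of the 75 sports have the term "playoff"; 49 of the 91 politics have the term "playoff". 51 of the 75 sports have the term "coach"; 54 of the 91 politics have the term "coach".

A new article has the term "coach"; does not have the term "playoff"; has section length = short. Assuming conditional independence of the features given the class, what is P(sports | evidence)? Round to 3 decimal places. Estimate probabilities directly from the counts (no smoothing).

0.871

sports: (75/166) × (53/75) × (54/75) × (51/75) ≈ 0.156318
politics: (91/166) × (14/91) × (42/91) × (54/91) ≈ 0.0230983
P(sports | x) = 0.156318 / 0.1794163 ≈ 0.871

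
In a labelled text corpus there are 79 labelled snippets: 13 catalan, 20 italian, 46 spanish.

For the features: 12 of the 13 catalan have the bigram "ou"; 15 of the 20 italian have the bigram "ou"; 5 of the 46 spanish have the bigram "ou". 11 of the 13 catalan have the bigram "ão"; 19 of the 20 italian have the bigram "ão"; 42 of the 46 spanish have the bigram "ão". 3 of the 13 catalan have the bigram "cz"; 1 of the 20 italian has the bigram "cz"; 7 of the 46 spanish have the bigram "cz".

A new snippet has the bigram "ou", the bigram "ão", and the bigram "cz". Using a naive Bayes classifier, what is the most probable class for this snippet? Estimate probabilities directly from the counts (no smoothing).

catalan

catalan: (13/79) × (12/13) × (11/13) × (3/13) ≈ 0.0296607
italian: (20/79) × (15/20) × (19/20) × (1/20) ≈ 0.00901899
spanish: (46/79) × (5/46) × (42/46) × (7/46) ≈ 0.00879376
Highest score → catalan.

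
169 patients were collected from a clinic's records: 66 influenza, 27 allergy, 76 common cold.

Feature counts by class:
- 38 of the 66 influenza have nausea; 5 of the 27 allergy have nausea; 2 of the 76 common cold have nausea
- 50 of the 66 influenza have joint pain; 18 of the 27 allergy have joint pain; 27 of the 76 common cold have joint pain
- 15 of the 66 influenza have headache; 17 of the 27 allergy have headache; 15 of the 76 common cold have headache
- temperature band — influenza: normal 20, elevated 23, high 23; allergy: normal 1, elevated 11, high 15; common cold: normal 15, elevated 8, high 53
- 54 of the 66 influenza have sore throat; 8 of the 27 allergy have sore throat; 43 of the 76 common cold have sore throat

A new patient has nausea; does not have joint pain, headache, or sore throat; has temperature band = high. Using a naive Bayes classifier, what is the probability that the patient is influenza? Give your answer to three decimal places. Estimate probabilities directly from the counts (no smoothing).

0.448

influenza: (66/169) × (38/66) × (16/66) × (51/66) × (23/66) × (12/66) ≈ 0.00266883
allergy: (27/169) × (5/27) × (9/27) × (10/27) × (15/27) × (19/27) ≈ 0.00142796
common cold: (76/169) × (2/76) × (49/76) × (61/76) × (53/76) × (33/76) ≈ 0.00185441
P(influenza | x) = 0.00266883 / 0.0059512 ≈ 0.448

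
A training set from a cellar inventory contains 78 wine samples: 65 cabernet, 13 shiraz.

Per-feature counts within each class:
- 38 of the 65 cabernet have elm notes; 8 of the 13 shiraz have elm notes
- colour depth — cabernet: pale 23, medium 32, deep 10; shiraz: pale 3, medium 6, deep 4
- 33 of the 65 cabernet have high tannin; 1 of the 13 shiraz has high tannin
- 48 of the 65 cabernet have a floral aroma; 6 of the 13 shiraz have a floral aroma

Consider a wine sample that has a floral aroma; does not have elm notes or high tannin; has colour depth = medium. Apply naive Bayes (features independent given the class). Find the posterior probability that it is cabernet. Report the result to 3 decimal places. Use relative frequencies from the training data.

cabernet: (65/78) × (27/65) × (32/65) × (32/65) × (48/65) ≈ 0.0619541
shiraz: (13/78) × (5/13) × (6/13) × (12/13) × (6/13) ≈ 0.0126046
P(cabernet | x) = 0.0619541 / 0.0745587 ≈ 0.831

0.831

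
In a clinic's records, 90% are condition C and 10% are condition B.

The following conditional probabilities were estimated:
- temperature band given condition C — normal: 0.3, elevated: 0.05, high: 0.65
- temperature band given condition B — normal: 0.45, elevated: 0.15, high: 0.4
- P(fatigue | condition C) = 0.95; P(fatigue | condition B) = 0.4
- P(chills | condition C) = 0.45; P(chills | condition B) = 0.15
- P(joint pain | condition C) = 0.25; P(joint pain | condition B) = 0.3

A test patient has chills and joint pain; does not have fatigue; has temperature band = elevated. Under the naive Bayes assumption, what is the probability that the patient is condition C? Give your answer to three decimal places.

condition C: 0.9 × 0.05 × (1−0.95) × 0.45 × 0.25 = 0.000253125
condition B: 0.1 × 0.15 × (1−0.4) × 0.15 × 0.3 = 0.000405
P(condition C | x) = 0.000253125 / 0.000658125 ≈ 0.385

0.385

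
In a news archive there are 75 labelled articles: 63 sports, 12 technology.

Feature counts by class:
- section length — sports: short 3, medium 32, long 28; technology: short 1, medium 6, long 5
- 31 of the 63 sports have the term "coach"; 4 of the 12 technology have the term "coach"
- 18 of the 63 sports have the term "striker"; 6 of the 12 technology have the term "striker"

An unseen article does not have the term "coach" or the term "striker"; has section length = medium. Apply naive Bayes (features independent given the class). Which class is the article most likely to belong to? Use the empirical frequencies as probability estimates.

sports: (63/75) × (32/63) × (32/63) × (45/63) ≈ 0.1548
technology: (12/75) × (6/12) × (8/12) × (6/12) ≈ 0.0266667
Highest score → sports.

sports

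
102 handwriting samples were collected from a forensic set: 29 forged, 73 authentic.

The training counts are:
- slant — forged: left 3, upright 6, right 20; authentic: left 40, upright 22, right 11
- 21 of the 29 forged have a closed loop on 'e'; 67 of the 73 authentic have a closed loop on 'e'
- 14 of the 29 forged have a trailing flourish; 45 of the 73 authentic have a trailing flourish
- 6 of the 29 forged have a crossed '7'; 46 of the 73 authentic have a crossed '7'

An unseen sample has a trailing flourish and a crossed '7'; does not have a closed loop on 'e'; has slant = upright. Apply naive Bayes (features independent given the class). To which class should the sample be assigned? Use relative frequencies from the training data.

authentic

forged: (29/102) × (6/29) × (8/29) × (14/29) × (6/29) ≈ 0.00162079
authentic: (73/102) × (22/73) × (6/73) × (45/73) × (46/73) ≈ 0.00688613
Highest score → authentic.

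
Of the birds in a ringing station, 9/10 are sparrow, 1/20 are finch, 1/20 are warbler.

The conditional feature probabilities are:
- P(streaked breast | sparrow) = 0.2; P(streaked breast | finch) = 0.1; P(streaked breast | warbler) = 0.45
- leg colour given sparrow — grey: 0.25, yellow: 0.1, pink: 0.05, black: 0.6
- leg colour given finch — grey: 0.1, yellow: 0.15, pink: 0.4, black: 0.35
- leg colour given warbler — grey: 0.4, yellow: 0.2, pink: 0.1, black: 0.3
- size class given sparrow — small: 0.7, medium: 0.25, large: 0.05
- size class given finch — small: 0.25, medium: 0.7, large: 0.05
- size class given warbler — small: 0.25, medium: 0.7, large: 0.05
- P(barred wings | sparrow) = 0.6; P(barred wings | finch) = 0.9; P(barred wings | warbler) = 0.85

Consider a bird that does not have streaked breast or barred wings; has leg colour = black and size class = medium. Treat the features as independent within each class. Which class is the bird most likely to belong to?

sparrow

sparrow: 0.9 × (1−0.2) × 0.6 × 0.25 × (1−0.6) = 0.0432
finch: 0.05 × (1−0.1) × 0.35 × 0.7 × (1−0.9) = 0.0011025
warbler: 0.05 × (1−0.45) × 0.3 × 0.7 × (1−0.85) = 0.00086625
Highest score → sparrow.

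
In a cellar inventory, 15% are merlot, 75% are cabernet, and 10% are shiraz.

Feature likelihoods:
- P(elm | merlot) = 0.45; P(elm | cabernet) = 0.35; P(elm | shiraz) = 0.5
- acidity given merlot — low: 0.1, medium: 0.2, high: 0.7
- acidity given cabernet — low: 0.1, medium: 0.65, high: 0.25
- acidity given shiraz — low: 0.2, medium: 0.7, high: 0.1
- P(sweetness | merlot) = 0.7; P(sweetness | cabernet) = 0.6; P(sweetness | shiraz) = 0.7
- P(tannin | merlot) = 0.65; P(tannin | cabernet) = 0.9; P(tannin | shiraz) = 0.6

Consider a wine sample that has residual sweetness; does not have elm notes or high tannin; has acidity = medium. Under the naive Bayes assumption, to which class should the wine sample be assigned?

merlot: 0.15 × (1−0.45) × 0.2 × 0.7 × (1−0.65) = 0.0040425
cabernet: 0.75 × (1−0.35) × 0.65 × 0.6 × (1−0.9) = 0.0190125
shiraz: 0.1 × (1−0.5) × 0.7 × 0.7 × (1−0.6) = 0.0098
Highest score → cabernet.

cabernet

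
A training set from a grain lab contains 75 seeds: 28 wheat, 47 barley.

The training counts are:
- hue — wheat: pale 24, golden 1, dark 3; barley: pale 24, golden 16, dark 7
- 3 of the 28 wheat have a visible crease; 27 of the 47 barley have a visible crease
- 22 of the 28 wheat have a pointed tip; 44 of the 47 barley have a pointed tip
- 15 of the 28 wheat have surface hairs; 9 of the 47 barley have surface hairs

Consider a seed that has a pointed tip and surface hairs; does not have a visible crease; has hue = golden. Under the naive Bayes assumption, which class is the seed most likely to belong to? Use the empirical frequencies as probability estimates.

barley

wheat: (28/75) × (1/28) × (25/28) × (22/28) × (15/28) ≈ 0.00501093
barley: (47/75) × (16/47) × (20/47) × (44/47) × (9/47) ≈ 0.0162739
Highest score → barley.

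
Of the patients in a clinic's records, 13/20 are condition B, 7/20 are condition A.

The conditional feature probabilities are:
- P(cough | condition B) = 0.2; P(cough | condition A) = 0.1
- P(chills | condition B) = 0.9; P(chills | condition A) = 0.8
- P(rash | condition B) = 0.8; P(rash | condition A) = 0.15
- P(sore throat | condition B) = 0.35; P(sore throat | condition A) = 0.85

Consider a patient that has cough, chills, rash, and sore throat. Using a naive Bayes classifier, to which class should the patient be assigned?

condition B: 0.65 × 0.2 × 0.9 × 0.8 × 0.35 = 0.03276
condition A: 0.35 × 0.1 × 0.8 × 0.15 × 0.85 = 0.00357
Highest score → condition B.

condition B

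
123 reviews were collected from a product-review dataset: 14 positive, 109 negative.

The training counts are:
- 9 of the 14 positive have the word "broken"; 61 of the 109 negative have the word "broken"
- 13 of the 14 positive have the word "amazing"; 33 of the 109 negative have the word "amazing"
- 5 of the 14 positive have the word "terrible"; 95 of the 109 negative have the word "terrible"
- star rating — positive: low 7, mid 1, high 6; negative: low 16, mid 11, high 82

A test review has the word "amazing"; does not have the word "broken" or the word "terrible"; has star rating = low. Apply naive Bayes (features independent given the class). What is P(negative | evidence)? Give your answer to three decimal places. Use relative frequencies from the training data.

positive: (14/123) × (5/14) × (13/14) × (9/14) × (7/14) ≈ 0.0121329
negative: (109/123) × (48/109) × (33/109) × (14/109) × (16/109) ≈ 0.0022275
P(negative | x) = 0.0022275 / 0.0143604 ≈ 0.155

0.155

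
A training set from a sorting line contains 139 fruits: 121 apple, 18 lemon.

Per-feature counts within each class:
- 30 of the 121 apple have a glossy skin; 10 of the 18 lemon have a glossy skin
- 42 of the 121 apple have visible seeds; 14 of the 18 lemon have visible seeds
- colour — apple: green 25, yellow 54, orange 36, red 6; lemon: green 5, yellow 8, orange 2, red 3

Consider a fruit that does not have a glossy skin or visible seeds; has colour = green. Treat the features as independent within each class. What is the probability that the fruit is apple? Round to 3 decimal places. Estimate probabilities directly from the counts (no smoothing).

0.961

apple: (121/139) × (91/121) × (79/121) × (25/121) ≈ 0.0883127
lemon: (18/139) × (8/18) × (4/18) × (5/18) ≈ 0.00355271
P(apple | x) = 0.0883127 / 0.09186541 ≈ 0.961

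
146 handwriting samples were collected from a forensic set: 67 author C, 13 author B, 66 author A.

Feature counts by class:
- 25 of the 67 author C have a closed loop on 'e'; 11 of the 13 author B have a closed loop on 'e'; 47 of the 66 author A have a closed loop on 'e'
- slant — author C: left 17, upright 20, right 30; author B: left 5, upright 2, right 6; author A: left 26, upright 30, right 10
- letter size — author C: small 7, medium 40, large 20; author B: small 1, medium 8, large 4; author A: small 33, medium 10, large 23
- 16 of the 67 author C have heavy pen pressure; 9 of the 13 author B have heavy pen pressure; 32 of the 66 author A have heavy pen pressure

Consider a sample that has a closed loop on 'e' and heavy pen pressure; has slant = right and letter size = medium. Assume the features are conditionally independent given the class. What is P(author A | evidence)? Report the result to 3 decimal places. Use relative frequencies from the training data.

0.122

author C: (67/146) × (25/67) × (30/67) × (40/67) × (16/67) ≈ 0.0109311
author B: (13/146) × (11/13) × (6/13) × (8/13) × (9/13) ≈ 0.0148147
author A: (66/146) × (47/66) × (10/66) × (10/66) × (32/66) ≈ 0.00358314
P(author A | x) = 0.00358314 / 0.02932894 ≈ 0.122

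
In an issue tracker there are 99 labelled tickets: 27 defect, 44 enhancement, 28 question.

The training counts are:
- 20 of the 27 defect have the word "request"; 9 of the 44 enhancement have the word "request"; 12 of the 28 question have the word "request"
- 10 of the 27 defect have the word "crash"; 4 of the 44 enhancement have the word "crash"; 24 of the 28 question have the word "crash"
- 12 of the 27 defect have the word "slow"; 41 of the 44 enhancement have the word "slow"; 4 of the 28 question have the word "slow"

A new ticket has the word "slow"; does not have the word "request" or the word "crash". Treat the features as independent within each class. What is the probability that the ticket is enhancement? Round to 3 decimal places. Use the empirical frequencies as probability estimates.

0.928

defect: (27/99) × (7/27) × (17/27) × (12/27) ≈ 0.0197863
enhancement: (44/99) × (35/44) × (40/44) × (41/44) ≈ 0.299482
question: (28/99) × (16/28) × (4/28) × (4/28) ≈ 0.00329829
P(enhancement | x) = 0.299482 / 0.32256659 ≈ 0.928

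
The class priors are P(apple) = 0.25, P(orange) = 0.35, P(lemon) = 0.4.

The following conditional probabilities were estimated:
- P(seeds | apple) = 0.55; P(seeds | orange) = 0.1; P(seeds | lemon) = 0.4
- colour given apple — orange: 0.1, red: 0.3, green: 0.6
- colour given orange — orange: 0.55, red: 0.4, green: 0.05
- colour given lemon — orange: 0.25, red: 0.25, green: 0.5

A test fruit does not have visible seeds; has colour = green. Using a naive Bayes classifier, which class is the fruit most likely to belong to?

lemon

apple: 0.25 × (1−0.55) × 0.6 = 0.0675
orange: 0.35 × (1−0.1) × 0.05 = 0.01575
lemon: 0.4 × (1−0.4) × 0.5 = 0.12
Highest score → lemon.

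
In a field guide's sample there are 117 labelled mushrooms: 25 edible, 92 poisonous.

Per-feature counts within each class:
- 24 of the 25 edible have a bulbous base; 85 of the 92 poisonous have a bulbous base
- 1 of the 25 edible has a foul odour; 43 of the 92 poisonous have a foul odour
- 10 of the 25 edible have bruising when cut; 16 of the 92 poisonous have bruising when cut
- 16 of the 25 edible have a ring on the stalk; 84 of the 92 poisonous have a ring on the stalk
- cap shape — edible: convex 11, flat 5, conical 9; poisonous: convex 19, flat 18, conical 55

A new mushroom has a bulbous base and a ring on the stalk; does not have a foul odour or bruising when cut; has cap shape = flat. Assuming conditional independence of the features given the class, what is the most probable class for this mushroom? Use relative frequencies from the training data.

poisonous

edible: (25/117) × (24/25) × (24/25) × (15/25) × (16/25) × (5/25) ≈ 0.0151237
poisonous: (92/117) × (85/92) × (49/92) × (76/92) × (84/92) × (18/92) ≈ 0.0571009
Highest score → poisonous.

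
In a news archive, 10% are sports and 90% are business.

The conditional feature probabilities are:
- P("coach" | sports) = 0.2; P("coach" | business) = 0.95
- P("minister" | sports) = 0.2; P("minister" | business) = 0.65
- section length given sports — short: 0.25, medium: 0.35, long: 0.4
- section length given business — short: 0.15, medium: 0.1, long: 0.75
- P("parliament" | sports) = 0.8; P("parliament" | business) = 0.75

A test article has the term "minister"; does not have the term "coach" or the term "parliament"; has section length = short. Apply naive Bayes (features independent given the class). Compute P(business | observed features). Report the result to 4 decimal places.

sports: 0.1 × (1−0.2) × 0.2 × 0.25 × (1−0.8) = 0.0008
business: 0.9 × (1−0.95) × 0.65 × 0.15 × (1−0.75) = 0.001096875
P(business | x) = 0.001096875 / 0.001896875 ≈ 0.5783

0.5783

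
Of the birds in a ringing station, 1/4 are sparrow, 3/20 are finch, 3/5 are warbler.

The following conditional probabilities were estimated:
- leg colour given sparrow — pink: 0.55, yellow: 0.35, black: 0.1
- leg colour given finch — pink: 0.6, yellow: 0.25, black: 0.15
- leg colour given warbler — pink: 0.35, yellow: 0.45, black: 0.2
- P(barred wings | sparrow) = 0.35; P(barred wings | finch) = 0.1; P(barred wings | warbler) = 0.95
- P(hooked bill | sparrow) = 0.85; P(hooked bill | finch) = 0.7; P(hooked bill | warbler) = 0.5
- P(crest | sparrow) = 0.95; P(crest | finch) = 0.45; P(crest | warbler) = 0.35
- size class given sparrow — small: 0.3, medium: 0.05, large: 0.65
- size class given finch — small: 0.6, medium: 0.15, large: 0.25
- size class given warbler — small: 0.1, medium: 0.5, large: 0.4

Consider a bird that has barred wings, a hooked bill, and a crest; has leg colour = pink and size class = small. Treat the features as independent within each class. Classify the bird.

sparrow: 0.25 × 0.55 × 0.35 × 0.85 × 0.95 × 0.3 = 0.01165828125
finch: 0.15 × 0.6 × 0.1 × 0.7 × 0.45 × 0.6 = 0.001701
warbler: 0.6 × 0.35 × 0.95 × 0.5 × 0.35 × 0.1 = 0.00349125
Highest score → sparrow.

sparrow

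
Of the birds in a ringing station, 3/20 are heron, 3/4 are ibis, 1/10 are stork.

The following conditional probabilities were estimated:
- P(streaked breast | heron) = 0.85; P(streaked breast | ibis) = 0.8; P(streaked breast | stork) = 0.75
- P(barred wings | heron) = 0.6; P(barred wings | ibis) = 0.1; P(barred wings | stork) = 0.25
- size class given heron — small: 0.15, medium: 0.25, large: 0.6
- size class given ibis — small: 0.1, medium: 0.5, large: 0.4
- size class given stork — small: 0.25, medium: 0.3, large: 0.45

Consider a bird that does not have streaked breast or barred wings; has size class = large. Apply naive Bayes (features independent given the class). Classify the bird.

ibis

heron: 0.15 × (1−0.85) × (1−0.6) × 0.6 = 0.0054
ibis: 0.75 × (1−0.8) × (1−0.1) × 0.4 = 0.054
stork: 0.1 × (1−0.75) × (1−0.25) × 0.45 = 0.0084375
Highest score → ibis.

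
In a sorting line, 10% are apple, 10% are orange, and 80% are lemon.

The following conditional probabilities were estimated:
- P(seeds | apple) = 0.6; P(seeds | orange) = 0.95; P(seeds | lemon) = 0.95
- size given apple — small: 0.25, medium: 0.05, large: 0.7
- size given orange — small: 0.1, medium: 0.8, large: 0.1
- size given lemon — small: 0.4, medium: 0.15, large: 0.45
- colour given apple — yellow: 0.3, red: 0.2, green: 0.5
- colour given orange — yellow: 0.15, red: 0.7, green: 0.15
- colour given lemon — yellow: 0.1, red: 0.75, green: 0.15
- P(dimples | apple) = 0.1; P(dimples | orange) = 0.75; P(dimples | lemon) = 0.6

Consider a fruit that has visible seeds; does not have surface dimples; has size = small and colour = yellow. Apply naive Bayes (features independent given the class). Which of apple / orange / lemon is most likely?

apple: 0.1 × 0.6 × 0.25 × 0.3 × (1−0.1) = 0.00405
orange: 0.1 × 0.95 × 0.1 × 0.15 × (1−0.75) = 0.00035625
lemon: 0.8 × 0.95 × 0.4 × 0.1 × (1−0.6) = 0.01216
Highest score → lemon.

lemon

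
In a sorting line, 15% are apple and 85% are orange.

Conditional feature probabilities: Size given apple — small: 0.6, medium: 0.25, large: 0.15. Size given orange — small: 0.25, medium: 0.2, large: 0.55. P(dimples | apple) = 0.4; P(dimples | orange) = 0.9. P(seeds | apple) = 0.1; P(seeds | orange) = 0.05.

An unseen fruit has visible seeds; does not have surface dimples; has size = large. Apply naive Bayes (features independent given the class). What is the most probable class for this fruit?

orange

apple: 0.15 × 0.15 × (1−0.4) × 0.1 = 0.00135
orange: 0.85 × 0.55 × (1−0.9) × 0.05 = 0.0023375
Highest score → orange.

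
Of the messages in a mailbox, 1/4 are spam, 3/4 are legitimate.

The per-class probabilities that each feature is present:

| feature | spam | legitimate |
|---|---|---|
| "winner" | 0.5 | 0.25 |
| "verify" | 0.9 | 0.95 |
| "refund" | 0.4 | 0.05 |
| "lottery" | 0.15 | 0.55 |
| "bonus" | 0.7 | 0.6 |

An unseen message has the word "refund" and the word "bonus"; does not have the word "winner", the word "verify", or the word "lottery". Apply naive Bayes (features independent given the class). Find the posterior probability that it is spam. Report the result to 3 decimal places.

spam: 0.25 × (1−0.5) × (1−0.9) × 0.4 × (1−0.15) × 0.7 = 0.002975
legitimate: 0.75 × (1−0.25) × (1−0.95) × 0.05 × (1−0.55) × 0.6 = 0.0003796875
P(spam | x) = 0.002975 / 0.0033546875 ≈ 0.887

0.887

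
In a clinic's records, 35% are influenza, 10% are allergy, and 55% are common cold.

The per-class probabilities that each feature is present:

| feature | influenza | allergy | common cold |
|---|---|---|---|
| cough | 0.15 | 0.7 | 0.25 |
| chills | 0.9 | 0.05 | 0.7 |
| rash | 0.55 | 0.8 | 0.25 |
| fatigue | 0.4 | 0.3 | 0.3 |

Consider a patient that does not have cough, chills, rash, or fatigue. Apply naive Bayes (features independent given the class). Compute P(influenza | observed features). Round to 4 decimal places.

0.1043

influenza: 0.35 × (1−0.15) × (1−0.9) × (1−0.55) × (1−0.4) = 0.0080325
allergy: 0.1 × (1−0.7) × (1−0.05) × (1−0.8) × (1−0.3) = 0.00399
common cold: 0.55 × (1−0.25) × (1−0.7) × (1−0.25) × (1−0.3) = 0.06496875
P(influenza | x) = 0.0080325 / 0.07699125 ≈ 0.1043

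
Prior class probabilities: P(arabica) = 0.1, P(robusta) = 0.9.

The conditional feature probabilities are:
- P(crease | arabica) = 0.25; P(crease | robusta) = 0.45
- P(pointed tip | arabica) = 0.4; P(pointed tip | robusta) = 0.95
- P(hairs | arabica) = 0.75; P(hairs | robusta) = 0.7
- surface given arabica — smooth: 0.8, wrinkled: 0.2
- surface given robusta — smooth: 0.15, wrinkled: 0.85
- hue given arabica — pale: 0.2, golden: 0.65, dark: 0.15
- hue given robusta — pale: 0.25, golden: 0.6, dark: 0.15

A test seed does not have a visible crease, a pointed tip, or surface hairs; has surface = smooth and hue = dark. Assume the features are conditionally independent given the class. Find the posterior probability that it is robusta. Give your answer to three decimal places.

arabica: 0.1 × (1−0.25) × (1−0.4) × (1−0.75) × 0.8 × 0.15 = 0.00135
robusta: 0.9 × (1−0.45) × (1−0.95) × (1−0.7) × 0.15 × 0.15 = 0.0001670625
P(robusta | x) = 0.0001670625 / 0.0015170625 ≈ 0.110

0.110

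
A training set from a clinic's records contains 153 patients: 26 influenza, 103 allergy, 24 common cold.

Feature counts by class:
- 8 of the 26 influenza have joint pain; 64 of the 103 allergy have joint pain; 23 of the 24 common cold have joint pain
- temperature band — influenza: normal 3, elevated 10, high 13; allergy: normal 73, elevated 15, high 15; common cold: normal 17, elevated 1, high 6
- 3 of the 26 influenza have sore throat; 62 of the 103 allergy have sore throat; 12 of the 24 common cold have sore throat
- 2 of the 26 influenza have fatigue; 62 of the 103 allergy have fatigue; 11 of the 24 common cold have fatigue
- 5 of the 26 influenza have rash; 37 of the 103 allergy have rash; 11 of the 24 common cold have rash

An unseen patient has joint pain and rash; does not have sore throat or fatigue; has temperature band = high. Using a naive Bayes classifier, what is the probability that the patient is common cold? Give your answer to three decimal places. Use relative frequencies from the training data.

0.381

influenza: (26/153) × (8/26) × (13/26) × (23/26) × (24/26) × (5/26) ≈ 0.00410542
allergy: (103/153) × (64/103) × (15/103) × (41/103) × (41/103) × (37/103) ≈ 0.00346737
common cold: (24/153) × (23/24) × (6/24) × (12/24) × (13/24) × (11/24) ≈ 0.00466509
P(common cold | x) = 0.00466509 / 0.01223788 ≈ 0.381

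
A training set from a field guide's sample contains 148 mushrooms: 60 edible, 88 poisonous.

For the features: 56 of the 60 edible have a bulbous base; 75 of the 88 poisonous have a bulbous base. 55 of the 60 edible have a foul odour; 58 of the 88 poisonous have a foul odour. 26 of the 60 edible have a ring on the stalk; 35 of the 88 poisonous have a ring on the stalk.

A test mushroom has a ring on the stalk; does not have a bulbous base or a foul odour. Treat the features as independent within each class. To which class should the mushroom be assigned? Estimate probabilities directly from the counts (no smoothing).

poisonous

edible: (60/148) × (4/60) × (5/60) × (26/60) ≈ 0.000975976
poisonous: (88/148) × (13/88) × (30/88) × (35/88) ≈ 0.0119098
Highest score → poisonous.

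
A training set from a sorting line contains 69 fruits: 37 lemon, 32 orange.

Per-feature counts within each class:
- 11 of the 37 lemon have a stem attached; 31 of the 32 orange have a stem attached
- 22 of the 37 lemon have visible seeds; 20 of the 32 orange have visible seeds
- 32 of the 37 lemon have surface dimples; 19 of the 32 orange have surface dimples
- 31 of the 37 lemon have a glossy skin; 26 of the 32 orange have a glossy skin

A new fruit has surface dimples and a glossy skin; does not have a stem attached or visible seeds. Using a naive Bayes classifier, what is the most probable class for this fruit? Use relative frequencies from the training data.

lemon: (37/69) × (26/37) × (15/37) × (32/37) × (31/37) ≈ 0.110693
orange: (32/69) × (1/32) × (12/32) × (19/32) × (26/32) ≈ 0.00262186
Highest score → lemon.

lemon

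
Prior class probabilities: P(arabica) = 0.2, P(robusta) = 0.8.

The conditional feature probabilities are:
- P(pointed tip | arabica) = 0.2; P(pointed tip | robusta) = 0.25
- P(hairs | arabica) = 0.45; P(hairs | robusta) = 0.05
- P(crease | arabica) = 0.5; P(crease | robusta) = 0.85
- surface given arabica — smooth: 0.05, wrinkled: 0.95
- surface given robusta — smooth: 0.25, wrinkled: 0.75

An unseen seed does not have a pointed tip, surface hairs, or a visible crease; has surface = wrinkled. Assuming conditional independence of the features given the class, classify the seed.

arabica: 0.2 × (1−0.2) × (1−0.45) × (1−0.5) × 0.95 = 0.0418
robusta: 0.8 × (1−0.25) × (1−0.05) × (1−0.85) × 0.75 = 0.064125
Highest score → robusta.

robusta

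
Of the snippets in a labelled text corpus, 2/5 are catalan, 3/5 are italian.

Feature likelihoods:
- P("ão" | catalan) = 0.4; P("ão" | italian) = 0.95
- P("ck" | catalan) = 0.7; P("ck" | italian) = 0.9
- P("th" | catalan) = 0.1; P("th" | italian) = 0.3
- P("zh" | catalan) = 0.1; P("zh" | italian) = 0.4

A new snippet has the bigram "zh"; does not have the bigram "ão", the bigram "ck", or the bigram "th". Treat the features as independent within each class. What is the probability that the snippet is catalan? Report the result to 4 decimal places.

0.8852

catalan: 0.4 × (1−0.4) × (1−0.7) × (1−0.1) × 0.1 = 0.00648
italian: 0.6 × (1−0.95) × (1−0.9) × (1−0.3) × 0.4 = 0.00084
P(catalan | x) = 0.00648 / 0.00732 ≈ 0.8852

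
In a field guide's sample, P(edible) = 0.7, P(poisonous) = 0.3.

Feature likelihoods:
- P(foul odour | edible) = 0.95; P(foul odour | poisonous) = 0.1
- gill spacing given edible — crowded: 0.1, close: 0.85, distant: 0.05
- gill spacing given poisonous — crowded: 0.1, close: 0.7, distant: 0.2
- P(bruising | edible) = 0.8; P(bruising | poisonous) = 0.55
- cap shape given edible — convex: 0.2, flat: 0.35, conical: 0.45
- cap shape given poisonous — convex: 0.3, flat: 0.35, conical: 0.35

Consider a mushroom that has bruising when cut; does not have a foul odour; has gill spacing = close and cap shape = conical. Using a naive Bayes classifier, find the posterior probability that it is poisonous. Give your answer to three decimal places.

edible: 0.7 × (1−0.95) × 0.85 × 0.8 × 0.45 = 0.01071
poisonous: 0.3 × (1−0.1) × 0.7 × 0.55 × 0.35 = 0.0363825
P(poisonous | x) = 0.0363825 / 0.0470925 ≈ 0.773

0.773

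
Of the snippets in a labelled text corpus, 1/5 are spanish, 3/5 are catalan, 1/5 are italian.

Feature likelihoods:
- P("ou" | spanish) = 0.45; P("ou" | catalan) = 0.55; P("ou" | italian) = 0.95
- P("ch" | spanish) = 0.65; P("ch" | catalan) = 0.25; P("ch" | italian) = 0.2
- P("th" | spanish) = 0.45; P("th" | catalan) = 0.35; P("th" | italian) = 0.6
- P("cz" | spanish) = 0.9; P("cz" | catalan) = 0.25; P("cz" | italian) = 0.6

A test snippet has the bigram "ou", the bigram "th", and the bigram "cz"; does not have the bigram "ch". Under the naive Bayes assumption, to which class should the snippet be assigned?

italian

spanish: 0.2 × 0.45 × (1−0.65) × 0.45 × 0.9 = 0.0127575
catalan: 0.6 × 0.55 × (1−0.25) × 0.35 × 0.25 = 0.02165625
italian: 0.2 × 0.95 × (1−0.2) × 0.6 × 0.6 = 0.05472
Highest score → italian.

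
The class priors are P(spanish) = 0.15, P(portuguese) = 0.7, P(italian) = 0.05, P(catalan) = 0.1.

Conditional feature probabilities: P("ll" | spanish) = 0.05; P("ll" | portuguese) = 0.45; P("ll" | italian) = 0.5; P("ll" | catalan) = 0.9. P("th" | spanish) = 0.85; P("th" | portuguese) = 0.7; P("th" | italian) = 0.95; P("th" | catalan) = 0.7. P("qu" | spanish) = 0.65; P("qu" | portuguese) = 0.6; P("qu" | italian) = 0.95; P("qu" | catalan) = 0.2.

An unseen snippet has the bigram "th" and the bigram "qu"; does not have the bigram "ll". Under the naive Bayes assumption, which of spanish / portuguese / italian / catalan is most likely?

spanish: 0.15 × (1−0.05) × 0.85 × 0.65 = 0.07873125
portuguese: 0.7 × (1−0.45) × 0.7 × 0.6 = 0.1617
italian: 0.05 × (1−0.5) × 0.95 × 0.95 = 0.0225625
catalan: 0.1 × (1−0.9) × 0.7 × 0.2 = 0.0014
Highest score → portuguese.

portuguese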